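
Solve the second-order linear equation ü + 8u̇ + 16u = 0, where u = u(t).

Characteristic equation r² + 8r + 16 = 0 has discriminant (8)² - 4·(16) = 0, so r = -4 is a repeated root.
Hence u_h = (C1 + C2*t)*exp(-4*t).

u = C1*exp(-4*t) + C2*t*exp(-4*t)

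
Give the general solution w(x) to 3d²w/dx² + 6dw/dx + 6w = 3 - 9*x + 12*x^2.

Divide through by 3: w'' + 2w' + 2w = 1 - 3*x + 4*x^2.
Characteristic equation r² + 2r + 2 = 0 has discriminant (2)² - 4·(2) = -4 < 0, so r = -1 ± i.
Hence w_h = C1*cos(x)*exp(-x) + C2*exp(-x)*sin(x).
For the particular solution try w_p = A0 + A1*x + A2*x^2. Substituting and matching coefficients of each power of x gives A0 = 4, A1 = -11/2, A2 = 2, so w_p = 4 + 2*x^2 - 11*x/2.

w = 4 + 2*x**2 - 11*x/2 + C1*cos(x)*exp(-x) + C2*exp(-x)*sin(x)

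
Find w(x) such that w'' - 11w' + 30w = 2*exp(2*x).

Characteristic equation r² - 11r + 30 = 0 factors as (r - 5)(r - 6) = 0, so r = 5, 6.
Hence w_h = C1*exp(5*x) + C2*exp(6*x).
Try w_p = A*exp(2*x). Substituting into the equation and dividing by exp(2*x) gives A = 1/6, so w_p = exp(2*x)/6.

w = exp(2*x)/6 + C1*exp(5*x) + C2*exp(6*x)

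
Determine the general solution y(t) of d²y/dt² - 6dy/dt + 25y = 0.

y = C1*cos(4*t)*exp(3*t) + C2*exp(3*t)*sin(4*t)

Characteristic equation r² - 6r + 25 = 0 has discriminant (-6)² - 4·(25) = -64 < 0, so r = 3 ± 4i.
Hence y_h = C1*cos(4*t)*exp(3*t) + C2*exp(3*t)*sin(4*t).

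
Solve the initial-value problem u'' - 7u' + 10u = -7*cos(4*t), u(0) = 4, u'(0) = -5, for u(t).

Characteristic equation r² - 7r + 10 = 0 factors as (r - 5)(r - 2) = 0, so r = 5, 2.
Hence u_h = C1*exp(5*t) + C2*exp(2*t).
Try u_p = A*cos(4*t) + B*sin(4*t). Substituting and equating the coefficients of cos(4t) and sin(4t) gives A = 21/410, B = 49/205, so u_p = 21*cos(4*t)/410 + 49*sin(4*t)/205.
General solution: u = 21*cos(4*t)/410 + 49*sin(4*t)/205 + C1*exp(5*t) + C2*exp(2*t).
Apply the initial conditions: u(0) = 21/410 + C1 + C2 = 4 and u'(0) = 196/205 + 2*C2 + 5*C1 = -5. Solving gives C1 = -568/123, C2 = 257/30.

u = -568*exp(5*t)/123 + 21*cos(4*t)/410 + 49*sin(4*t)/205 + 257*exp(2*t)/30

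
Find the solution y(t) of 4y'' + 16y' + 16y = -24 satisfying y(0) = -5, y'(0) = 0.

Divide through by 4: y'' + 4y' + 4y = -6.
Characteristic equation r² + 4r + 4 = 0 has discriminant (4)² - 4·(4) = 0, so r = -2 is a repeated root.
Hence y_h = (C1 + C2*t)*exp(-2*t).
For the particular solution try y_p = A0. Substituting and matching coefficients of each power of t gives A0 = -3/2, so y_p = -3/2.
General solution: y = -3/2 + C1*exp(-2*t) + C2*t*exp(-2*t).
Apply the initial conditions: y(0) = -3/2 + C1 = -5 and y'(0) = C2 - 2*C1 = 0. Solving gives C1 = -7/2, C2 = -7.

y = -3/2 - 7*exp(-2*t)/2 - 7*t*exp(-2*t)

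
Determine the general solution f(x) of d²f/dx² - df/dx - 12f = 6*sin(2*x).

f = -24*sin(2*x)/65 + 3*cos(2*x)/65 + C1*exp(4*x) + C2*exp(-3*x)

Characteristic equation r² - r - 12 = 0 factors as (r - 4)(r + 3) = 0, so r = 4, -3.
Hence f_h = C1*exp(4*x) + C2*exp(-3*x).
Try f_p = A*cos(2*x) + B*sin(2*x). Substituting and equating the coefficients of cos(2x) and sin(2x) gives A = 3/65, B = -24/65, so f_p = -24*sin(2*x)/65 + 3*cos(2*x)/65.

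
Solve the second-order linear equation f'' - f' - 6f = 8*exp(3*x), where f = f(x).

f = C1*exp(3*x) + C2*exp(-2*x) + 8*x*exp(3*x)/5

Characteristic equation r² - r - 6 = 0 factors as (r - 3)(r + 2) = 0, so r = 3, -2.
Hence f_h = C1*exp(3*x) + C2*exp(-2*x).
Since exp(3*x) solves the homogeneous equation (r = 3 is a root of multiplicity 1), multiply the trial by x. Try f_p = A*x*exp(3*x). Substituting into the equation and dividing by exp(3*x) gives A = 8/5, so f_p = 8*x*exp(3*x)/5.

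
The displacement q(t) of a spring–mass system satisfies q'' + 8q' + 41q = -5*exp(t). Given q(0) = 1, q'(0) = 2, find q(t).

q = -exp(t)/10 + 11*cos(5*t)*exp(-4*t)/10 + 13*exp(-4*t)*sin(5*t)/10

Characteristic equation r² + 8r + 41 = 0 has discriminant (8)² - 4·(41) = -100 < 0, so r = -4 ± 5i.
Hence q_h = C1*cos(5*t)*exp(-4*t) + C2*exp(-4*t)*sin(5*t).
Try q_p = A*exp(t). Substituting into the equation and dividing by exp(t) gives A = -1/10, so q_p = -exp(t)/10.
General solution: q = -exp(t)/10 + C1*cos(5*t)*exp(-4*t) + C2*exp(-4*t)*sin(5*t).
Apply the initial conditions: q(0) = -1/10 + C1 = 1 and q'(0) = -1/10 - 4*C1 + 5*C2 = 2. Solving gives C1 = 11/10, C2 = 13/10.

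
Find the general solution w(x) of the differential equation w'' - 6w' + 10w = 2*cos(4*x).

w = -4*sin(4*x)/51 - cos(4*x)/51 + C1*cos(x)*exp(3*x) + C2*exp(3*x)*sin(x)

Characteristic equation r² - 6r + 10 = 0 has discriminant (-6)² - 4·(10) = -4 < 0, so r = 3 ± i.
Hence w_h = C1*cos(x)*exp(3*x) + C2*exp(3*x)*sin(x).
Try w_p = A*cos(4*x) + B*sin(4*x). Substituting and equating the coefficients of cos(4x) and sin(4x) gives A = -1/51, B = -4/51, so w_p = -4*sin(4*x)/51 - cos(4*x)/51.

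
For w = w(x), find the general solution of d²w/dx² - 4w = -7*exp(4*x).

Characteristic equation r² - 4 = 0 factors as (r - 2)(r + 2) = 0, so r = 2, -2.
Hence w_h = C1*exp(2*x) + C2*exp(-2*x).
Try w_p = A*exp(4*x). Substituting into the equation and dividing by exp(4*x) gives A = -7/12, so w_p = -7*exp(4*x)/12.

w = -7*exp(4*x)/12 + C1*exp(2*x) + C2*exp(-2*x)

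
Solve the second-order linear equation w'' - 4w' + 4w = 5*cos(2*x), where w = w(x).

Characteristic equation r² - 4r + 4 = 0 has discriminant (-4)² - 4·(4) = 0, so r = 2 is a repeated root.
Hence w_h = (C1 + C2*x)*exp(2*x).
Try w_p = A*cos(2*x) + B*sin(2*x). Substituting and equating the coefficients of cos(2x) and sin(2x) gives A = 0, B = -5/8, so w_p = -5*sin(2*x)/8.

w = -5*sin(2*x)/8 + C1*exp(2*x) + C2*x*exp(2*x)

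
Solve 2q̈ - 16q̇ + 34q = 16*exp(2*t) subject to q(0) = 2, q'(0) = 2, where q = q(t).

q = 8*exp(2*t)/5 - 14*exp(4*t)*sin(t)/5 + 2*cos(t)*exp(4*t)/5

Divide through by 2: q'' - 8q' + 17q = 8*exp(2*t).
Characteristic equation r² - 8r + 17 = 0 has discriminant (-8)² - 4·(17) = -4 < 0, so r = 4 ± i.
Hence q_h = C1*cos(t)*exp(4*t) + C2*exp(4*t)*sin(t).
Try q_p = A*exp(2*t). Substituting into the equation and dividing by exp(2*t) gives A = 8/5, so q_p = 8*exp(2*t)/5.
General solution: q = 8*exp(2*t)/5 + C1*cos(t)*exp(4*t) + C2*exp(4*t)*sin(t).
Apply the initial conditions: q(0) = 8/5 + C1 = 2 and q'(0) = 16/5 + C2 + 4*C1 = 2. Solving gives C1 = 2/5, C2 = -14/5.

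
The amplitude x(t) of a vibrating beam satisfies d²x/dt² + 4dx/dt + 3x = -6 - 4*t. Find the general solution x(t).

x = -2/9 - 4*t/3 + C1*exp(-t) + C2*exp(-3*t)

Characteristic equation r² + 4r + 3 = 0 factors as (r + 1)(r + 3) = 0, so r = -1, -3.
Hence x_h = C1*exp(-t) + C2*exp(-3*t).
For the particular solution try x_p = A0 + A1*t. Substituting and matching coefficients of each power of t gives A0 = -2/9, A1 = -4/3, so x_p = -2/9 - 4*t/3.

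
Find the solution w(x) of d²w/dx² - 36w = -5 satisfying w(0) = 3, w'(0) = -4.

Characteristic equation r² - 36 = 0 factors as (r + 6)(r - 6) = 0, so r = -6, 6.
Hence w_h = C1*exp(-6*x) + C2*exp(6*x).
For the particular solution try w_p = A0. Substituting and matching coefficients of each power of x gives A0 = 5/36, so w_p = 5/36.
General solution: w = 5/36 + C1*exp(-6*x) + C2*exp(6*x).
Apply the initial conditions: w(0) = 5/36 + C1 + C2 = 3 and w'(0) = -6*C1 + 6*C2 = -4. Solving gives C1 = 127/72, C2 = 79/72.

w = 5/36 + 79*exp(6*x)/72 + 127*exp(-6*x)/72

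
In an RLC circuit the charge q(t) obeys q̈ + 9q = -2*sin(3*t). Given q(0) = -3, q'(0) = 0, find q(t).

Characteristic equation r² + 9 = 0 has discriminant (0)² - 4·(9) = -36 < 0, so r = ± 3i.
Hence q_h = C1*cos(3*t) + C2*sin(3*t).
Since ±3i are characteristic roots, multiply the trial by t. Try q_p = t*(A*cos(3*t) + B*sin(3*t)). Substituting and equating the coefficients of cos(3t) and sin(3t) gives A = 1/3, B = 0, so q_p = t*cos(3*t)/3.
General solution: q = C1*cos(3*t) + C2*sin(3*t) + t*cos(3*t)/3.
Apply the initial conditions: q(0) = C1 = -3 and q'(0) = 1/3 + 3*C2 = 0. Solving gives C1 = -3, C2 = -1/9.

q = -3*cos(3*t) - sin(3*t)/9 + t*cos(3*t)/3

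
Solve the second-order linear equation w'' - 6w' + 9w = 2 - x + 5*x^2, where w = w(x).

Characteristic equation r² - 6r + 9 = 0 has discriminant (-6)² - 4·(9) = 0, so r = 3 is a repeated root.
Hence w_h = (C1 + C2*x)*exp(3*x).
For the particular solution try w_p = A0 + A1*x + A2*x^2. Substituting and matching coefficients of each power of x gives A0 = 14/27, A1 = 17/27, A2 = 5/9, so w_p = 14/27 + 5*x^2/9 + 17*x/27.

w = 14/27 + 5*x**2/9 + 17*x/27 + C1*exp(3*x) + C2*x*exp(3*x)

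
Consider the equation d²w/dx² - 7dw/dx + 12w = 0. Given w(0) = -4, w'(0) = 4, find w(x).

w = -20*exp(3*x) + 16*exp(4*x)

Characteristic equation r² - 7r + 12 = 0 factors as (r - 3)(r - 4) = 0, so r = 3, 4.
Hence w_h = C1*exp(3*x) + C2*exp(4*x).
Apply the initial conditions: w(0) = C1 + C2 = -4 and w'(0) = 3*C1 + 4*C2 = 4. Solving gives C1 = -20, C2 = 16.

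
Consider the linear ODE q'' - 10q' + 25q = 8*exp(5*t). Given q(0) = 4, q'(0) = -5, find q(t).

q = 4*exp(5*t) - 25*t*exp(5*t) + 4*t**2*exp(5*t)

Characteristic equation r² - 10r + 25 = 0 has discriminant (-10)² - 4·(25) = 0, so r = 5 is a repeated root.
Hence q_h = (C1 + C2*t)*exp(5*t).
Since exp(5*t) solves the homogeneous equation (r = 5 is a root of multiplicity 2), multiply the trial by t^2. Try q_p = A*t^2*exp(5*t). Substituting into the equation and dividing by exp(5*t) gives A = 4, so q_p = 4*t^2*exp(5*t).
General solution: q = C1*exp(5*t) + 4*t^2*exp(5*t) + C2*t*exp(5*t).
Apply the initial conditions: q(0) = C1 = 4 and q'(0) = C2 + 5*C1 = -5. Solving gives C1 = 4, C2 = -25.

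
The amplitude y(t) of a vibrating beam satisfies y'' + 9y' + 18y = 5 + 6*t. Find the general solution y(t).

Characteristic equation r² + 9r + 18 = 0 factors as (r + 6)(r + 3) = 0, so r = -6, -3.
Hence y_h = C1*exp(-6*t) + C2*exp(-3*t).
For the particular solution try y_p = A0 + A1*t. Substituting and matching coefficients of each power of t gives A0 = 1/9, A1 = 1/3, so y_p = 1/9 + t/3.

y = 1/9 + t/3 + C1*exp(-6*t) + C2*exp(-3*t)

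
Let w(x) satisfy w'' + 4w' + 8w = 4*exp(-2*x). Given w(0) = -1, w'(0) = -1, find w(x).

w = -2*cos(2*x)*exp(-2*x) - 3*exp(-2*x)*sin(2*x)/2 + exp(-2*x)

Characteristic equation r² + 4r + 8 = 0 has discriminant (4)² - 4·(8) = -16 < 0, so r = -2 ± 2i.
Hence w_h = C1*cos(2*x)*exp(-2*x) + C2*exp(-2*x)*sin(2*x).
Try w_p = A*exp(-2*x). Substituting into the equation and dividing by exp(-2*x) gives A = 1, so w_p = exp(-2*x).
General solution: w = C1*cos(2*x)*exp(-2*x) + C2*exp(-2*x)*sin(2*x) + exp(-2*x).
Apply the initial conditions: w(0) = 1 + C1 = -1 and w'(0) = -2 - 2*C1 + 2*C2 = -1. Solving gives C1 = -2, C2 = -3/2.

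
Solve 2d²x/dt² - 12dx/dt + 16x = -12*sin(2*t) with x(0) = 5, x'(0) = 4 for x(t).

x = -33*exp(4*t)/10 - 9*cos(2*t)/20 - 3*sin(2*t)/20 + 35*exp(2*t)/4

Divide through by 2: x'' - 6x' + 8x = -6*sin(2*t).
Characteristic equation r² - 6r + 8 = 0 factors as (r - 2)(r - 4) = 0, so r = 2, 4.
Hence x_h = C1*exp(2*t) + C2*exp(4*t).
Try x_p = A*cos(2*t) + B*sin(2*t). Substituting and equating the coefficients of cos(2t) and sin(2t) gives A = -9/20, B = -3/20, so x_p = -9*cos(2*t)/20 - 3*sin(2*t)/20.
General solution: x = -9*cos(2*t)/20 - 3*sin(2*t)/20 + C1*exp(2*t) + C2*exp(4*t).
Apply the initial conditions: x(0) = -9/20 + C1 + C2 = 5 and x'(0) = -3/10 + 2*C1 + 4*C2 = 4. Solving gives C1 = 35/4, C2 = -33/10.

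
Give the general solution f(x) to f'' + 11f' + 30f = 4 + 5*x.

f = 13/180 + x/6 + C1*exp(-5*x) + C2*exp(-6*x)

Characteristic equation r² + 11r + 30 = 0 factors as (r + 5)(r + 6) = 0, so r = -5, -6.
Hence f_h = C1*exp(-5*x) + C2*exp(-6*x).
For the particular solution try f_p = A0 + A1*x. Substituting and matching coefficients of each power of x gives A0 = 13/180, A1 = 1/6, so f_p = 13/180 + x/6.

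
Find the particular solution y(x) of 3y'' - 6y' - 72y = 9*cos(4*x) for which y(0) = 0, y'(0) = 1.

Divide through by 3: y'' - 2y' - 24y = 3*cos(4*x).
Characteristic equation r² - 2r - 24 = 0 factors as (r + 4)(r - 6) = 0, so r = -4, 6.
Hence y_h = C1*exp(-4*x) + C2*exp(6*x).
Try y_p = A*cos(4*x) + B*sin(4*x). Substituting and equating the coefficients of cos(4x) and sin(4x) gives A = -15/208, B = -3/208, so y_p = -15*cos(4*x)/208 - 3*sin(4*x)/208.
General solution: y = -15*cos(4*x)/208 - 3*sin(4*x)/208 + C1*exp(-4*x) + C2*exp(6*x).
Apply the initial conditions: y(0) = -15/208 + C1 + C2 = 0 and y'(0) = -3/52 - 4*C1 + 6*C2 = 1. Solving gives C1 = -1/16, C2 = 7/52.

y = -15*cos(4*x)/208 - 3*sin(4*x)/208 - exp(-4*x)/16 + 7*exp(6*x)/52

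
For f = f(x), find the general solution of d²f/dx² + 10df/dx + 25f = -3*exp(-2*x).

Characteristic equation r² + 10r + 25 = 0 has discriminant (10)² - 4·(25) = 0, so r = -5 is a repeated root.
Hence f_h = (C1 + C2*x)*exp(-5*x).
Try f_p = A*exp(-2*x). Substituting into the equation and dividing by exp(-2*x) gives A = -1/3, so f_p = -exp(-2*x)/3.

f = -exp(-2*x)/3 + C1*exp(-5*x) + C2*x*exp(-5*x)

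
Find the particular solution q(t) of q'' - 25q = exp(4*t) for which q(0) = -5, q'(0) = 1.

q = -233*exp(-5*t)/90 - 23*exp(5*t)/10 - exp(4*t)/9

Characteristic equation r² - 25 = 0 factors as (r - 5)(r + 5) = 0, so r = 5, -5.
Hence q_h = C1*exp(5*t) + C2*exp(-5*t).
Try q_p = A*exp(4*t). Substituting into the equation and dividing by exp(4*t) gives A = -1/9, so q_p = -exp(4*t)/9.
General solution: q = -exp(4*t)/9 + C1*exp(5*t) + C2*exp(-5*t).
Apply the initial conditions: q(0) = -1/9 + C1 + C2 = -5 and q'(0) = -4/9 - 5*C2 + 5*C1 = 1. Solving gives C1 = -23/10, C2 = -233/90.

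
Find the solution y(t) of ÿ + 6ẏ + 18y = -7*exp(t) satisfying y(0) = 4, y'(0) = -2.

Characteristic equation r² + 6r + 18 = 0 has discriminant (6)² - 4·(18) = -36 < 0, so r = -3 ± 3i.
Hence y_h = C1*cos(3*t)*exp(-3*t) + C2*exp(-3*t)*sin(3*t).
Try y_p = A*exp(t). Substituting into the equation and dividing by exp(t) gives A = -7/25, so y_p = -7*exp(t)/25.
General solution: y = -7*exp(t)/25 + C1*cos(3*t)*exp(-3*t) + C2*exp(-3*t)*sin(3*t).
Apply the initial conditions: y(0) = -7/25 + C1 = 4 and y'(0) = -7/25 - 3*C1 + 3*C2 = -2. Solving gives C1 = 107/25, C2 = 278/75.

y = -7*exp(t)/25 + 107*cos(3*t)*exp(-3*t)/25 + 278*exp(-3*t)*sin(3*t)/75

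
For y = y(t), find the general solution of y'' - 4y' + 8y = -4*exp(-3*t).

Characteristic equation r² - 4r + 8 = 0 has discriminant (-4)² - 4·(8) = -16 < 0, so r = 2 ± 2i.
Hence y_h = C1*cos(2*t)*exp(2*t) + C2*exp(2*t)*sin(2*t).
Try y_p = A*exp(-3*t). Substituting into the equation and dividing by exp(-3*t) gives A = -4/29, so y_p = -4*exp(-3*t)/29.

y = -4*exp(-3*t)/29 + C1*cos(2*t)*exp(2*t) + C2*exp(2*t)*sin(2*t)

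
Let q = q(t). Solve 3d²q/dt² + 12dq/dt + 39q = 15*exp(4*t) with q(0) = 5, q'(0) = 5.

Divide through by 3: q'' + 4q' + 13q = 5*exp(4*t).
Characteristic equation r² + 4r + 13 = 0 has discriminant (4)² - 4·(13) = -36 < 0, so r = -2 ± 3i.
Hence q_h = C1*cos(3*t)*exp(-2*t) + C2*exp(-2*t)*sin(3*t).
Try q_p = A*exp(4*t). Substituting into the equation and dividing by exp(4*t) gives A = 1/9, so q_p = exp(4*t)/9.
General solution: q = exp(4*t)/9 + C1*cos(3*t)*exp(-2*t) + C2*exp(-2*t)*sin(3*t).
Apply the initial conditions: q(0) = 1/9 + C1 = 5 and q'(0) = 4/9 - 2*C1 + 3*C2 = 5. Solving gives C1 = 44/9, C2 = 43/9.

q = exp(4*t)/9 + 43*exp(-2*t)*sin(3*t)/9 + 44*cos(3*t)*exp(-2*t)/9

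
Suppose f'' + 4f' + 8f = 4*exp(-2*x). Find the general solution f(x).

Characteristic equation r² + 4r + 8 = 0 has discriminant (4)² - 4·(8) = -16 < 0, so r = -2 ± 2i.
Hence f_h = C1*cos(2*x)*exp(-2*x) + C2*exp(-2*x)*sin(2*x).
Try f_p = A*exp(-2*x). Substituting into the equation and dividing by exp(-2*x) gives A = 1, so f_p = exp(-2*x).

f = C1*cos(2*x)*exp(-2*x) + C2*exp(-2*x)*sin(2*x) + exp(-2*x)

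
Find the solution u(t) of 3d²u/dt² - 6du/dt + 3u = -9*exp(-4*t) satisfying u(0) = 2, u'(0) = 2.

u = -3*exp(-4*t)/25 + 53*exp(t)/25 - 3*t*exp(t)/5

Divide through by 3: u'' - 2u' + u = -3*exp(-4*t).
Characteristic equation r² - 2r + 1 = 0 has discriminant (-2)² - 4·(1) = 0, so r = 1 is a repeated root.
Hence u_h = (C1 + C2*t)*exp(t).
Try u_p = A*exp(-4*t). Substituting into the equation and dividing by exp(-4*t) gives A = -3/25, so u_p = -3*exp(-4*t)/25.
General solution: u = -3*exp(-4*t)/25 + C1*exp(t) + C2*t*exp(t).
Apply the initial conditions: u(0) = -3/25 + C1 = 2 and u'(0) = 12/25 + C1 + C2 = 2. Solving gives C1 = 53/25, C2 = -3/5.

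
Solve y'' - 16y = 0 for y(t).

Characteristic equation r² - 16 = 0 factors as (r + 4)(r - 4) = 0, so r = -4, 4.
Hence y_h = C1*exp(-4*t) + C2*exp(4*t).

y = C1*exp(-4*t) + C2*exp(4*t)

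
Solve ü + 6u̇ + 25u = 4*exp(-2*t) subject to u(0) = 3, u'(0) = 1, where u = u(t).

Characteristic equation r² + 6r + 25 = 0 has discriminant (6)² - 4·(25) = -64 < 0, so r = -3 ± 4i.
Hence u_h = C1*cos(4*t)*exp(-3*t) + C2*exp(-3*t)*sin(4*t).
Try u_p = A*exp(-2*t). Substituting into the equation and dividing by exp(-2*t) gives A = 4/17, so u_p = 4*exp(-2*t)/17.
General solution: u = 4*exp(-2*t)/17 + C1*cos(4*t)*exp(-3*t) + C2*exp(-3*t)*sin(4*t).
Apply the initial conditions: u(0) = 4/17 + C1 = 3 and u'(0) = -8/17 - 3*C1 + 4*C2 = 1. Solving gives C1 = 47/17, C2 = 83/34.

u = 4*exp(-2*t)/17 + 47*cos(4*t)*exp(-3*t)/17 + 83*exp(-3*t)*sin(4*t)/34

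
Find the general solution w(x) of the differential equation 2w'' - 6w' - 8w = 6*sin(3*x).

Divide through by 2: w'' - 3w' - 4w = 3*sin(3*x).
Characteristic equation r² - 3r - 4 = 0 factors as (r + 1)(r - 4) = 0, so r = -1, 4.
Hence w_h = C1*exp(-x) + C2*exp(4*x).
Try w_p = A*cos(3*x) + B*sin(3*x). Substituting and equating the coefficients of cos(3x) and sin(3x) gives A = 27/250, B = -39/250, so w_p = -39*sin(3*x)/250 + 27*cos(3*x)/250.

w = -39*sin(3*x)/250 + 27*cos(3*x)/250 + C1*exp(-x) + C2*exp(4*x)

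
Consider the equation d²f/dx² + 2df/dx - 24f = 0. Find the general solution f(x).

Characteristic equation r² + 2r - 24 = 0 factors as (r - 4)(r + 6) = 0, so r = 4, -6.
Hence f_h = C1*exp(4*x) + C2*exp(-6*x).

f = C1*exp(4*x) + C2*exp(-6*x)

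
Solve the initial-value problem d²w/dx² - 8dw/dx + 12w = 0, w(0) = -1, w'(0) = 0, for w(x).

w = exp(6*x)/2 - 3*exp(2*x)/2

Characteristic equation r² - 8r + 12 = 0 factors as (r - 6)(r - 2) = 0, so r = 6, 2.
Hence w_h = C1*exp(6*x) + C2*exp(2*x).
Apply the initial conditions: w(0) = C1 + C2 = -1 and w'(0) = 2*C2 + 6*C1 = 0. Solving gives C1 = 1/2, C2 = -3/2.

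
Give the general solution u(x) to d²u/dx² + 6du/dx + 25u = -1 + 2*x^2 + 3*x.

Characteristic equation r² + 6r + 25 = 0 has discriminant (6)² - 4·(25) = -64 < 0, so r = -3 ± 4i.
Hence u_h = C1*cos(4*x)*exp(-3*x) + C2*exp(-3*x)*sin(4*x).
For the particular solution try u_p = A0 + A1*x + A2*x^2. Substituting and matching coefficients of each power of x gives A0 = -1031/15625, A1 = 51/625, A2 = 2/25, so u_p = -1031/15625 + 2*x^2/25 + 51*x/625.

u = -1031/15625 + 2*x**2/25 + 51*x/625 + C1*cos(4*x)*exp(-3*x) + C2*exp(-3*x)*sin(4*x)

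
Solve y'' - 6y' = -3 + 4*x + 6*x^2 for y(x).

Characteristic equation r² - 6r = 0 factors as (r - 6)r = 0, so r = 6, 0.
Hence y_h = C1*exp(6*x) + C2.
Since 0 is a characteristic root (multiplicity 1), multiply the polynomial trial by x: try y_p = x*(A0 + A1*x + A2*x^2). Substituting and matching coefficients of each power of x gives A0 = 1/3, A1 = -1/2, A2 = -1/3, so y_p = -x^2/2 - x^3/3 + x/3.

y = C2 - x**2/2 - x**3/3 + x/3 + C1*exp(6*x)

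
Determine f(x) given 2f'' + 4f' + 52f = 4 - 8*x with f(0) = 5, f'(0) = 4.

f = 15/169 - 2*x/13 + 830*cos(5*x)*exp(-x)/169 + 1532*exp(-x)*sin(5*x)/845

Divide through by 2: f'' + 2f' + 26f = 2 - 4*x.
Characteristic equation r² + 2r + 26 = 0 has discriminant (2)² - 4·(26) = -100 < 0, so r = -1 ± 5i.
Hence f_h = C1*cos(5*x)*exp(-x) + C2*exp(-x)*sin(5*x).
For the particular solution try f_p = A0 + A1*x. Substituting and matching coefficients of each power of x gives A0 = 15/169, A1 = -2/13, so f_p = 15/169 - 2*x/13.
General solution: f = 15/169 - 2*x/13 + C1*cos(5*x)*exp(-x) + C2*exp(-x)*sin(5*x).
Apply the initial conditions: f(0) = 15/169 + C1 = 5 and f'(0) = -2/13 - C1 + 5*C2 = 4. Solving gives C1 = 830/169, C2 = 1532/845.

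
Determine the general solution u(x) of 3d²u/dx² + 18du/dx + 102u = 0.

Divide through by 3: u'' + 6u' + 34u = 0.
Characteristic equation r² + 6r + 34 = 0 has discriminant (6)² - 4·(34) = -100 < 0, so r = -3 ± 5i.
Hence u_h = C1*cos(5*x)*exp(-3*x) + C2*exp(-3*x)*sin(5*x).

u = C1*cos(5*x)*exp(-3*x) + C2*exp(-3*x)*sin(5*x)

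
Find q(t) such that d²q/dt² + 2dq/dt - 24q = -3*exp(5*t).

Characteristic equation r² + 2r - 24 = 0 factors as (r - 4)(r + 6) = 0, so r = 4, -6.
Hence q_h = C1*exp(4*t) + C2*exp(-6*t).
Try q_p = A*exp(5*t). Substituting into the equation and dividing by exp(5*t) gives A = -3/11, so q_p = -3*exp(5*t)/11.

q = -3*exp(5*t)/11 + C1*exp(4*t) + C2*exp(-6*t)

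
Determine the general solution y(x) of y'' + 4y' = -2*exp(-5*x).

y = C2 - 2*exp(-5*x)/5 + C1*exp(-4*x)

Characteristic equation r² + 4r = 0 factors as (r + 4)r = 0, so r = -4, 0.
Hence y_h = C1*exp(-4*x) + C2.
Try y_p = A*exp(-5*x). Substituting into the equation and dividing by exp(-5*x) gives A = -2/5, so y_p = -2*exp(-5*x)/5.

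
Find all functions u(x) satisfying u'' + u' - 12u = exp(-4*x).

Characteristic equation r² + r - 12 = 0 factors as (r + 4)(r - 3) = 0, so r = -4, 3.
Hence u_h = C1*exp(-4*x) + C2*exp(3*x).
Since exp(-4*x) solves the homogeneous equation (r = -4 is a root of multiplicity 1), multiply the trial by x. Try u_p = A*x*exp(-4*x). Substituting into the equation and dividing by exp(-4*x) gives A = -1/7, so u_p = -x*exp(-4*x)/7.

u = C1*exp(-4*x) + C2*exp(3*x) - x*exp(-4*x)/7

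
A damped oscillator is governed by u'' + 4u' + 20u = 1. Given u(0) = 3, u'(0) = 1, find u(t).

u = 1/20 + 59*cos(4*t)*exp(-2*t)/20 + 69*exp(-2*t)*sin(4*t)/40

Characteristic equation r² + 4r + 20 = 0 has discriminant (4)² - 4·(20) = -64 < 0, so r = -2 ± 4i.
Hence u_h = C1*cos(4*t)*exp(-2*t) + C2*exp(-2*t)*sin(4*t).
For the particular solution try u_p = A0. Substituting and matching coefficients of each power of t gives A0 = 1/20, so u_p = 1/20.
General solution: u = 1/20 + C1*cos(4*t)*exp(-2*t) + C2*exp(-2*t)*sin(4*t).
Apply the initial conditions: u(0) = 1/20 + C1 = 3 and u'(0) = -2*C1 + 4*C2 = 1. Solving gives C1 = 59/20, C2 = 69/40.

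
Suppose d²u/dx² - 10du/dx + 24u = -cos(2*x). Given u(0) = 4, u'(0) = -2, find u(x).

Characteristic equation r² - 10r + 24 = 0 factors as (r - 6)(r - 4) = 0, so r = 6, 4.
Hence u_h = C1*exp(6*x) + C2*exp(4*x).
Try u_p = A*cos(2*x) + B*sin(2*x). Substituting and equating the coefficients of cos(2x) and sin(2x) gives A = -1/40, B = 1/40, so u_p = -cos(2*x)/40 + sin(2*x)/40.
General solution: u = -cos(2*x)/40 + sin(2*x)/40 + C1*exp(6*x) + C2*exp(4*x).
Apply the initial conditions: u(0) = -1/40 + C1 + C2 = 4 and u'(0) = 1/20 + 4*C2 + 6*C1 = -2. Solving gives C1 = -363/40, C2 = 131/10.

u = -363*exp(6*x)/40 - cos(2*x)/40 + sin(2*x)/40 + 131*exp(4*x)/10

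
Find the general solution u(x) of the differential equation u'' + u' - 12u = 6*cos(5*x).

Characteristic equation r² + r - 12 = 0 factors as (r - 3)(r + 4) = 0, so r = 3, -4.
Hence u_h = C1*exp(3*x) + C2*exp(-4*x).
Try u_p = A*cos(5*x) + B*sin(5*x). Substituting and equating the coefficients of cos(5x) and sin(5x) gives A = -111/697, B = 15/697, so u_p = -111*cos(5*x)/697 + 15*sin(5*x)/697.

u = -111*cos(5*x)/697 + 15*sin(5*x)/697 + C1*exp(3*x) + C2*exp(-4*x)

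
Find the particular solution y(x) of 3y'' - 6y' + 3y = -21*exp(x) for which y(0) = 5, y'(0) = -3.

Divide through by 3: y'' - 2y' + y = -7*exp(x).
Characteristic equation r² - 2r + 1 = 0 has discriminant (-2)² - 4·(1) = 0, so r = 1 is a repeated root.
Hence y_h = (C1 + C2*x)*exp(x).
Since exp(x) solves the homogeneous equation (r = 1 is a root of multiplicity 2), multiply the trial by x^2. Try y_p = A*x^2*exp(x). Substituting into the equation and dividing by exp(x) gives A = -7/2, so y_p = -7*x^2*exp(x)/2.
General solution: y = C1*exp(x) - 7*x^2*exp(x)/2 + C2*x*exp(x).
Apply the initial conditions: y(0) = C1 = 5 and y'(0) = C1 + C2 = -3. Solving gives C1 = 5, C2 = -8.

y = 5*exp(x) - 8*x*exp(x) - 7*x**2*exp(x)/2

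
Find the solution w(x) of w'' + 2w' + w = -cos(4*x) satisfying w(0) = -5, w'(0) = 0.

w = -1460*exp(-x)/289 - 8*sin(4*x)/289 + 15*cos(4*x)/289 - 84*x*exp(-x)/17

Characteristic equation r² + 2r + 1 = 0 has discriminant (2)² - 4·(1) = 0, so r = -1 is a repeated root.
Hence w_h = (C1 + C2*x)*exp(-x).
Try w_p = A*cos(4*x) + B*sin(4*x). Substituting and equating the coefficients of cos(4x) and sin(4x) gives A = 15/289, B = -8/289, so w_p = -8*sin(4*x)/289 + 15*cos(4*x)/289.
General solution: w = -8*sin(4*x)/289 + 15*cos(4*x)/289 + C1*exp(-x) + C2*x*exp(-x).
Apply the initial conditions: w(0) = 15/289 + C1 = -5 and w'(0) = -32/289 + C2 - C1 = 0. Solving gives C1 = -1460/289, C2 = -84/17.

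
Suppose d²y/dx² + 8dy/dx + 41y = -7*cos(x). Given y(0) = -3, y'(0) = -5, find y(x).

Characteristic equation r² + 8r + 41 = 0 has discriminant (8)² - 4·(41) = -100 < 0, so r = -4 ± 5i.
Hence y_h = C1*cos(5*x)*exp(-4*x) + C2*exp(-4*x)*sin(5*x).
Try y_p = A*cos(x) + B*sin(x). Substituting and equating the coefficients of cos(x) and sin(x) gives A = -35/208, B = -7/208, so y_p = -35*cos(x)/208 - 7*sin(x)/208.
General solution: y = -35*cos(x)/208 - 7*sin(x)/208 + C1*cos(5*x)*exp(-4*x) + C2*exp(-4*x)*sin(5*x).
Apply the initial conditions: y(0) = -35/208 + C1 = -3 and y'(0) = -7/208 - 4*C1 + 5*C2 = -5. Solving gives C1 = -589/208, C2 = -3389/1040.

y = -35*cos(x)/208 - 7*sin(x)/208 - 3389*exp(-4*x)*sin(5*x)/1040 - 589*cos(5*x)*exp(-4*x)/208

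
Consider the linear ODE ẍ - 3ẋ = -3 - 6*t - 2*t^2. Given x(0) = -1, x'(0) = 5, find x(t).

x = -167/81 + 2*t**3/9 + 11*t**2/9 + 49*t/27 + 86*exp(3*t)/81

Characteristic equation r² - 3r = 0 factors as (r - 3)r = 0, so r = 3, 0.
Hence x_h = C1*exp(3*t) + C2.
Since 0 is a characteristic root (multiplicity 1), multiply the polynomial trial by t: try x_p = t*(A0 + A1*t + A2*t^2). Substituting and matching coefficients of each power of t gives A0 = 49/27, A1 = 11/9, A2 = 2/9, so x_p = 2*t^3/9 + 11*t^2/9 + 49*t/27.
General solution: x = C2 + 2*t^3/9 + 11*t^2/9 + 49*t/27 + C1*exp(3*t).
Apply the initial conditions: x(0) = C1 + C2 = -1 and x'(0) = 49/27 + 3*C1 = 5. Solving gives C1 = 86/81, C2 = -167/81.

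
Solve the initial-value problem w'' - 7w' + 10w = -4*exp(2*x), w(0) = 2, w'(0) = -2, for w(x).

w = -22*exp(5*x)/9 + 40*exp(2*x)/9 + 4*x*exp(2*x)/3

Characteristic equation r² - 7r + 10 = 0 factors as (r - 2)(r - 5) = 0, so r = 2, 5.
Hence w_h = C1*exp(2*x) + C2*exp(5*x).
Since exp(2*x) solves the homogeneous equation (r = 2 is a root of multiplicity 1), multiply the trial by x. Try w_p = A*x*exp(2*x). Substituting into the equation and dividing by exp(2*x) gives A = 4/3, so w_p = 4*x*exp(2*x)/3.
General solution: w = C1*exp(2*x) + C2*exp(5*x) + 4*x*exp(2*x)/3.
Apply the initial conditions: w(0) = C1 + C2 = 2 and w'(0) = 4/3 + 2*C1 + 5*C2 = -2. Solving gives C1 = 40/9, C2 = -22/9.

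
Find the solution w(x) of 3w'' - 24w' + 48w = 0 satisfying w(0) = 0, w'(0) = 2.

Divide through by 3: w'' - 8w' + 16w = 0.
Characteristic equation r² - 8r + 16 = 0 has discriminant (-8)² - 4·(16) = 0, so r = 4 is a repeated root.
Hence w_h = (C1 + C2*x)*exp(4*x).
Apply the initial conditions: w(0) = C1 = 0 and w'(0) = C2 + 4*C1 = 2. Solving gives C1 = 0, C2 = 2.

w = 2*x*exp(4*x)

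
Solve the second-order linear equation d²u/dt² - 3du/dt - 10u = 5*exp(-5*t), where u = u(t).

Characteristic equation r² - 3r - 10 = 0 factors as (r + 2)(r - 5) = 0, so r = -2, 5.
Hence u_h = C1*exp(-2*t) + C2*exp(5*t).
Try u_p = A*exp(-5*t). Substituting into the equation and dividing by exp(-5*t) gives A = 1/6, so u_p = exp(-5*t)/6.

u = exp(-5*t)/6 + C1*exp(-2*t) + C2*exp(5*t)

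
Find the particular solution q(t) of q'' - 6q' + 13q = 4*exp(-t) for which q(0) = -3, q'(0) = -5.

Characteristic equation r² - 6r + 13 = 0 has discriminant (-6)² - 4·(13) = -16 < 0, so r = 3 ± 2i.
Hence q_h = C1*cos(2*t)*exp(3*t) + C2*exp(3*t)*sin(2*t).
Try q_p = A*exp(-t). Substituting into the equation and dividing by exp(-t) gives A = 1/5, so q_p = exp(-t)/5.
General solution: q = exp(-t)/5 + C1*cos(2*t)*exp(3*t) + C2*exp(3*t)*sin(2*t).
Apply the initial conditions: q(0) = 1/5 + C1 = -3 and q'(0) = -1/5 + 2*C2 + 3*C1 = -5. Solving gives C1 = -16/5, C2 = 12/5.

q = exp(-t)/5 - 16*cos(2*t)*exp(3*t)/5 + 12*exp(3*t)*sin(2*t)/5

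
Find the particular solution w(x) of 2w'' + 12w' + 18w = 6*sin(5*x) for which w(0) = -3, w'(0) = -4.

w = -1689*exp(-3*x)/578 - 45*cos(5*x)/578 - 12*sin(5*x)/289 - 427*x*exp(-3*x)/34

Divide through by 2: w'' + 6w' + 9w = 3*sin(5*x).
Characteristic equation r² + 6r + 9 = 0 has discriminant (6)² - 4·(9) = 0, so r = -3 is a repeated root.
Hence w_h = (C1 + C2*x)*exp(-3*x).
Try w_p = A*cos(5*x) + B*sin(5*x). Substituting and equating the coefficients of cos(5x) and sin(5x) gives A = -45/578, B = -12/289, so w_p = -45*cos(5*x)/578 - 12*sin(5*x)/289.
General solution: w = -45*cos(5*x)/578 - 12*sin(5*x)/289 + C1*exp(-3*x) + C2*x*exp(-3*x).
Apply the initial conditions: w(0) = -45/578 + C1 = -3 and w'(0) = -60/289 + C2 - 3*C1 = -4. Solving gives C1 = -1689/578, C2 = -427/34.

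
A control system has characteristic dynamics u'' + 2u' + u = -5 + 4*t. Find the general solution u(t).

Characteristic equation r² + 2r + 1 = 0 has discriminant (2)² - 4·(1) = 0, so r = -1 is a repeated root.
Hence u_h = (C1 + C2*t)*exp(-t).
For the particular solution try u_p = A0 + A1*t. Substituting and matching coefficients of each power of t gives A0 = -13, A1 = 4, so u_p = -13 + 4*t.

u = -13 + 4*t + C1*exp(-t) + C2*t*exp(-t)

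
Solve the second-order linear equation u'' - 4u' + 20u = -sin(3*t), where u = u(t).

u = -12*cos(3*t)/265 - 11*sin(3*t)/265 + C1*cos(4*t)*exp(2*t) + C2*exp(2*t)*sin(4*t)

Characteristic equation r² - 4r + 20 = 0 has discriminant (-4)² - 4·(20) = -64 < 0, so r = 2 ± 4i.
Hence u_h = C1*cos(4*t)*exp(2*t) + C2*exp(2*t)*sin(4*t).
Try u_p = A*cos(3*t) + B*sin(3*t). Substituting and equating the coefficients of cos(3t) and sin(3t) gives A = -12/265, B = -11/265, so u_p = -12*cos(3*t)/265 - 11*sin(3*t)/265.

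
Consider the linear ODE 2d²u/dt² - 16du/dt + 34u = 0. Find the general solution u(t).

u = C1*cos(t)*exp(4*t) + C2*exp(4*t)*sin(t)

Divide through by 2: u'' - 8u' + 17u = 0.
Characteristic equation r² - 8r + 17 = 0 has discriminant (-8)² - 4·(17) = -4 < 0, so r = 4 ± i.
Hence u_h = C1*cos(t)*exp(4*t) + C2*exp(4*t)*sin(t).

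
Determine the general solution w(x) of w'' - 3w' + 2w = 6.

Characteristic equation r² - 3r + 2 = 0 factors as (r - 2)(r - 1) = 0, so r = 2, 1.
Hence w_h = C1*exp(2*x) + C2*exp(x).
For the particular solution try w_p = A0. Substituting and matching coefficients of each power of x gives A0 = 3, so w_p = 3.

w = 3 + C1*exp(2*x) + C2*exp(x)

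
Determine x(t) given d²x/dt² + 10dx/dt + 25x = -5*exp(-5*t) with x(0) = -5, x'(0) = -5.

Characteristic equation r² + 10r + 25 = 0 has discriminant (10)² - 4·(25) = 0, so r = -5 is a repeated root.
Hence x_h = (C1 + C2*t)*exp(-5*t).
Since exp(-5*t) solves the homogeneous equation (r = -5 is a root of multiplicity 2), multiply the trial by t^2. Try x_p = A*t^2*exp(-5*t). Substituting into the equation and dividing by exp(-5*t) gives A = -5/2, so x_p = -5*t^2*exp(-5*t)/2.
General solution: x = C1*exp(-5*t) - 5*t^2*exp(-5*t)/2 + C2*t*exp(-5*t).
Apply the initial conditions: x(0) = C1 = -5 and x'(0) = C2 - 5*C1 = -5. Solving gives C1 = -5, C2 = -30.

x = -5*exp(-5*t) - 30*t*exp(-5*t) - 5*t**2*exp(-5*t)/2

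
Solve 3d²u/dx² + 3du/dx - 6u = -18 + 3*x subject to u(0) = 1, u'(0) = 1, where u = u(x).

u = 11/4 - 13*exp(-2*x)/12 - 2*exp(x)/3 - x/2

Divide through by 3: u'' + u' - 2u = -6 + x.
Characteristic equation r² + r - 2 = 0 factors as (r + 2)(r - 1) = 0, so r = -2, 1.
Hence u_h = C1*exp(-2*x) + C2*exp(x).
For the particular solution try u_p = A0 + A1*x. Substituting and matching coefficients of each power of x gives A0 = 11/4, A1 = -1/2, so u_p = 11/4 - x/2.
General solution: u = 11/4 - x/2 + C1*exp(-2*x) + C2*exp(x).
Apply the initial conditions: u(0) = 11/4 + C1 + C2 = 1 and u'(0) = -1/2 + C2 - 2*C1 = 1. Solving gives C1 = -13/12, C2 = -2/3.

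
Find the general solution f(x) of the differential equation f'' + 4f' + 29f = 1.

f = 1/29 + C1*cos(5*x)*exp(-2*x) + C2*exp(-2*x)*sin(5*x)

Characteristic equation r² + 4r + 29 = 0 has discriminant (4)² - 4·(29) = -100 < 0, so r = -2 ± 5i.
Hence f_h = C1*cos(5*x)*exp(-2*x) + C2*exp(-2*x)*sin(5*x).
For the particular solution try f_p = A0. Substituting and matching coefficients of each power of x gives A0 = 1/29, so f_p = 1/29.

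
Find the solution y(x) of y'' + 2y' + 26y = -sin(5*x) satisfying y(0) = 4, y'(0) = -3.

Characteristic equation r² + 2r + 26 = 0 has discriminant (2)² - 4·(26) = -100 < 0, so r = -1 ± 5i.
Hence y_h = C1*cos(5*x)*exp(-x) + C2*exp(-x)*sin(5*x).
Try y_p = A*cos(5*x) + B*sin(5*x). Substituting and equating the coefficients of cos(5x) and sin(5x) gives A = 10/101, B = -1/101, so y_p = -sin(5*x)/101 + 10*cos(5*x)/101.
General solution: y = -sin(5*x)/101 + 10*cos(5*x)/101 + C1*cos(5*x)*exp(-x) + C2*exp(-x)*sin(5*x).
Apply the initial conditions: y(0) = 10/101 + C1 = 4 and y'(0) = -5/101 - C1 + 5*C2 = -3. Solving gives C1 = 394/101, C2 = 96/505.

y = -sin(5*x)/101 + 10*cos(5*x)/101 + 96*exp(-x)*sin(5*x)/505 + 394*cos(5*x)*exp(-x)/101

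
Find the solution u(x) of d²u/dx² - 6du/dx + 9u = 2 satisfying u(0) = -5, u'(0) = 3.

Characteristic equation r² - 6r + 9 = 0 has discriminant (-6)² - 4·(9) = 0, so r = 3 is a repeated root.
Hence u_h = (C1 + C2*x)*exp(3*x).
For the particular solution try u_p = A0. Substituting and matching coefficients of each power of x gives A0 = 2/9, so u_p = 2/9.
General solution: u = 2/9 + C1*exp(3*x) + C2*x*exp(3*x).
Apply the initial conditions: u(0) = 2/9 + C1 = -5 and u'(0) = C2 + 3*C1 = 3. Solving gives C1 = -47/9, C2 = 56/3.

u = 2/9 - 47*exp(3*x)/9 + 56*x*exp(3*x)/3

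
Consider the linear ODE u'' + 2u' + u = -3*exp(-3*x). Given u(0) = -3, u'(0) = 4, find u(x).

Characteristic equation r² + 2r + 1 = 0 has discriminant (2)² - 4·(1) = 0, so r = -1 is a repeated root.
Hence u_h = (C1 + C2*x)*exp(-x).
Try u_p = A*exp(-3*x). Substituting into the equation and dividing by exp(-3*x) gives A = -3/4, so u_p = -3*exp(-3*x)/4.
General solution: u = -3*exp(-3*x)/4 + C1*exp(-x) + C2*x*exp(-x).
Apply the initial conditions: u(0) = -3/4 + C1 = -3 and u'(0) = 9/4 + C2 - C1 = 4. Solving gives C1 = -9/4, C2 = -1/2.

u = -9*exp(-x)/4 - 3*exp(-3*x)/4 - x*exp(-x)/2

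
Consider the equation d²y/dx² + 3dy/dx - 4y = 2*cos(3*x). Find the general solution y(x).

Characteristic equation r² + 3r - 4 = 0 factors as (r + 4)(r - 1) = 0, so r = -4, 1.
Hence y_h = C1*exp(-4*x) + C2*exp(x).
Try y_p = A*cos(3*x) + B*sin(3*x). Substituting and equating the coefficients of cos(3x) and sin(3x) gives A = -13/125, B = 9/125, so y_p = -13*cos(3*x)/125 + 9*sin(3*x)/125.

y = -13*cos(3*x)/125 + 9*sin(3*x)/125 + C1*exp(-4*x) + C2*exp(x)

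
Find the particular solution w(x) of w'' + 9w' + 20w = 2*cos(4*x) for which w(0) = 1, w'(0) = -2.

w = -72*exp(-5*x)/41 + cos(4*x)/164 + 9*sin(4*x)/164 + 11*exp(-4*x)/4

Characteristic equation r² + 9r + 20 = 0 factors as (r + 4)(r + 5) = 0, so r = -4, -5.
Hence w_h = C1*exp(-4*x) + C2*exp(-5*x).
Try w_p = A*cos(4*x) + B*sin(4*x). Substituting and equating the coefficients of cos(4x) and sin(4x) gives A = 1/164, B = 9/164, so w_p = cos(4*x)/164 + 9*sin(4*x)/164.
General solution: w = cos(4*x)/164 + 9*sin(4*x)/164 + C1*exp(-4*x) + C2*exp(-5*x).
Apply the initial conditions: w(0) = 1/164 + C1 + C2 = 1 and w'(0) = 9/41 - 5*C2 - 4*C1 = -2. Solving gives C1 = 11/4, C2 = -72/41.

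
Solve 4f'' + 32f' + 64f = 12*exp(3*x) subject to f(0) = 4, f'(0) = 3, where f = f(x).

f = 3*exp(3*x)/49 + 193*exp(-4*x)/49 + 130*x*exp(-4*x)/7

Divide through by 4: f'' + 8f' + 16f = 3*exp(3*x).
Characteristic equation r² + 8r + 16 = 0 has discriminant (8)² - 4·(16) = 0, so r = -4 is a repeated root.
Hence f_h = (C1 + C2*x)*exp(-4*x).
Try f_p = A*exp(3*x). Substituting into the equation and dividing by exp(3*x) gives A = 3/49, so f_p = 3*exp(3*x)/49.
General solution: f = 3*exp(3*x)/49 + C1*exp(-4*x) + C2*x*exp(-4*x).
Apply the initial conditions: f(0) = 3/49 + C1 = 4 and f'(0) = 9/49 + C2 - 4*C1 = 3. Solving gives C1 = 193/49, C2 = 130/7.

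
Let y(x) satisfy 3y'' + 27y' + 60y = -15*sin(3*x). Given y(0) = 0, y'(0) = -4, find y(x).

y = -23*exp(-4*x)/5 - 11*sin(3*x)/170 + 27*cos(3*x)/170 + 151*exp(-5*x)/34

Divide through by 3: y'' + 9y' + 20y = -5*sin(3*x).
Characteristic equation r² + 9r + 20 = 0 factors as (r + 4)(r + 5) = 0, so r = -4, -5.
Hence y_h = C1*exp(-4*x) + C2*exp(-5*x).
Try y_p = A*cos(3*x) + B*sin(3*x). Substituting and equating the coefficients of cos(3x) and sin(3x) gives A = 27/170, B = -11/170, so y_p = -11*sin(3*x)/170 + 27*cos(3*x)/170.
General solution: y = -11*sin(3*x)/170 + 27*cos(3*x)/170 + C1*exp(-4*x) + C2*exp(-5*x).
Apply the initial conditions: y(0) = 27/170 + C1 + C2 = 0 and y'(0) = -33/170 - 5*C2 - 4*C1 = -4. Solving gives C1 = -23/5, C2 = 151/34.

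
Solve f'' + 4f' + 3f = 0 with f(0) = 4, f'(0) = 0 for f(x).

Characteristic equation r² + 4r + 3 = 0 factors as (r + 3)(r + 1) = 0, so r = -3, -1.
Hence f_h = C1*exp(-3*x) + C2*exp(-x).
Apply the initial conditions: f(0) = C1 + C2 = 4 and f'(0) = -C2 - 3*C1 = 0. Solving gives C1 = -2, C2 = 6.

f = -2*exp(-3*x) + 6*exp(-x)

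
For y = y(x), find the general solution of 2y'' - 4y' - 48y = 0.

y = C1*exp(-4*x) + C2*exp(6*x)

Divide through by 2: y'' - 2y' - 24y = 0.
Characteristic equation r² - 2r - 24 = 0 factors as (r + 4)(r - 6) = 0, so r = -4, 6.
Hence y_h = C1*exp(-4*x) + C2*exp(6*x).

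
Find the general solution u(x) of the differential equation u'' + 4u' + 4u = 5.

Characteristic equation r² + 4r + 4 = 0 has discriminant (4)² - 4·(4) = 0, so r = -2 is a repeated root.
Hence u_h = (C1 + C2*x)*exp(-2*x).
For the particular solution try u_p = A0. Substituting and matching coefficients of each power of x gives A0 = 5/4, so u_p = 5/4.

u = 5/4 + C1*exp(-2*x) + C2*x*exp(-2*x)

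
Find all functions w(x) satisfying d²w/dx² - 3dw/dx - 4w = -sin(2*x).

Characteristic equation r² - 3r - 4 = 0 factors as (r + 1)(r - 4) = 0, so r = -1, 4.
Hence w_h = C1*exp(-x) + C2*exp(4*x).
Try w_p = A*cos(2*x) + B*sin(2*x). Substituting and equating the coefficients of cos(2x) and sin(2x) gives A = -3/50, B = 2/25, so w_p = -3*cos(2*x)/50 + 2*sin(2*x)/25.

w = -3*cos(2*x)/50 + 2*sin(2*x)/25 + C1*exp(-x) + C2*exp(4*x)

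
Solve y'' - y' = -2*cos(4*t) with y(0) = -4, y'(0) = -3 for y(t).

Characteristic equation r² - r = 0 factors as (r - 1)r = 0, so r = 1, 0.
Hence y_h = C1*exp(t) + C2.
Try y_p = A*cos(4*t) + B*sin(4*t). Substituting and equating the coefficients of cos(4t) and sin(4t) gives A = 2/17, B = 1/34, so y_p = sin(4*t)/34 + 2*cos(4*t)/17.
General solution: y = C2 + sin(4*t)/34 + 2*cos(4*t)/17 + C1*exp(t).
Apply the initial conditions: y(0) = 2/17 + C1 + C2 = -4 and y'(0) = 2/17 + C1 = -3. Solving gives C1 = -53/17, C2 = -1.

y = -1 - 53*exp(t)/17 + sin(4*t)/34 + 2*cos(4*t)/17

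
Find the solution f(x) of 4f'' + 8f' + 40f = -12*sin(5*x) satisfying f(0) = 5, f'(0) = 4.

f = 6*cos(5*x)/65 + 9*sin(5*x)/65 + 178*exp(-x)*sin(3*x)/65 + 319*cos(3*x)*exp(-x)/65

Divide through by 4: f'' + 2f' + 10f = -3*sin(5*x).
Characteristic equation r² + 2r + 10 = 0 has discriminant (2)² - 4·(10) = -36 < 0, so r = -1 ± 3i.
Hence f_h = C1*cos(3*x)*exp(-x) + C2*exp(-x)*sin(3*x).
Try f_p = A*cos(5*x) + B*sin(5*x). Substituting and equating the coefficients of cos(5x) and sin(5x) gives A = 6/65, B = 9/65, so f_p = 6*cos(5*x)/65 + 9*sin(5*x)/65.
General solution: f = 6*cos(5*x)/65 + 9*sin(5*x)/65 + C1*cos(3*x)*exp(-x) + C2*exp(-x)*sin(3*x).
Apply the initial conditions: f(0) = 6/65 + C1 = 5 and f'(0) = 9/13 - C1 + 3*C2 = 4. Solving gives C1 = 319/65, C2 = 178/65.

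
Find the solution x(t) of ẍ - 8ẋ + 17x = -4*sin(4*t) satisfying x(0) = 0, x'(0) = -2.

x = -128*cos(4*t)/1025 - 4*sin(4*t)/1025 - 2546*exp(4*t)*sin(t)/1025 + 128*cos(t)*exp(4*t)/1025

Characteristic equation r² - 8r + 17 = 0 has discriminant (-8)² - 4·(17) = -4 < 0, so r = 4 ± i.
Hence x_h = C1*cos(t)*exp(4*t) + C2*exp(4*t)*sin(t).
Try x_p = A*cos(4*t) + B*sin(4*t). Substituting and equating the coefficients of cos(4t) and sin(4t) gives A = -128/1025, B = -4/1025, so x_p = -128*cos(4*t)/1025 - 4*sin(4*t)/1025.
General solution: x = -128*cos(4*t)/1025 - 4*sin(4*t)/1025 + C1*cos(t)*exp(4*t) + C2*exp(4*t)*sin(t).
Apply the initial conditions: x(0) = -128/1025 + C1 = 0 and x'(0) = -16/1025 + C2 + 4*C1 = -2. Solving gives C1 = 128/1025, C2 = -2546/1025.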